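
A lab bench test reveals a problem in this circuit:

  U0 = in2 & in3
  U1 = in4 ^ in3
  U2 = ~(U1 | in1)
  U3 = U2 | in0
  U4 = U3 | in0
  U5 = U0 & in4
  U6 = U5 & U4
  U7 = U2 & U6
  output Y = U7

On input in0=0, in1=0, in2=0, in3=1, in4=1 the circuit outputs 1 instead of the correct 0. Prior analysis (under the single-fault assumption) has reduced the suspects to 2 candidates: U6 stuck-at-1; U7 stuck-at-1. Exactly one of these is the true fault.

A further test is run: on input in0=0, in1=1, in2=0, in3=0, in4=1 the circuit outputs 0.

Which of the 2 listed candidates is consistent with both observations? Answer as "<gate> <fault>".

Evaluate each candidate on input in0=0, in1=1, in2=0, in3=0, in4=1:
  U6 stuck-at-1: U0=0, U1=1, U2=0, U3=0, U4=0, U5=0, U6=1 [stuck-at-1], U7=0 → 0 — matches
  U7 stuck-at-1: U0=0, U1=1, U2=0, U3=0, U4=0, U5=0, U6=0, U7=1 [stuck-at-1] → 1 — eliminated
Only U6 stuck-at-1 reproduces the observed 0.

U6 stuck-at-1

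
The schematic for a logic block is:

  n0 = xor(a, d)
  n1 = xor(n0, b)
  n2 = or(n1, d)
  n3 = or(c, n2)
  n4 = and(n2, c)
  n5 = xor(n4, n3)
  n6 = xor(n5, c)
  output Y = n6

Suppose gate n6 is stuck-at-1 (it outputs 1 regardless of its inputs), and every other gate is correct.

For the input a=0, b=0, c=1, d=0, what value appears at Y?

1

Propagate with n6 forced: n0=0, n1=0, n2=0, n3=1, n4=0, n5=1, n6=1 [stuck-at-1].
So Y = 1. (Without the fault it would be 0.)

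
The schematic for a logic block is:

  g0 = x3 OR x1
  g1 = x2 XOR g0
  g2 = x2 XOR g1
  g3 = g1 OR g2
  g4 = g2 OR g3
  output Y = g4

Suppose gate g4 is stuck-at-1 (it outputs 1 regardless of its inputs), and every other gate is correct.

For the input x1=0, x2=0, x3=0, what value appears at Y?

1

Propagate with g4 forced: g0=0, g1=0, g2=0, g3=0, g4=1 [stuck-at-1].
So Y = 1. (Without the fault it would be 0.)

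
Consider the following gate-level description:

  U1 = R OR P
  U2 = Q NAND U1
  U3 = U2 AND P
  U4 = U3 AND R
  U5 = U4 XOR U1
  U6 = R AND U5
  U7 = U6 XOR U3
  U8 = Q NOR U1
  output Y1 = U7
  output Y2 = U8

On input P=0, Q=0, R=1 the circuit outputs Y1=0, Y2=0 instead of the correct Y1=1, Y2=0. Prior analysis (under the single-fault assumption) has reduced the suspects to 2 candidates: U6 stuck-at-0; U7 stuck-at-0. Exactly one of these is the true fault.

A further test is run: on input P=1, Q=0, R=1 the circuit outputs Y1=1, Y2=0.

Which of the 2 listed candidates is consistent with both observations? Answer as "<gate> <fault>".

Evaluate each candidate on input P=1, Q=0, R=1:
  U6 stuck-at-0: U1=1, U2=1, U3=1, U4=1, U5=0, U6=0 [stuck-at-0], U7=1, U8=0 → Y1=1, Y2=0 — matches
  U7 stuck-at-0: U1=1, U2=1, U3=1, U4=1, U5=0, U6=0, U7=0 [stuck-at-0], U8=0 → Y1=0, Y2=0 — eliminated
Only U6 stuck-at-0 reproduces the observed Y1=1, Y2=0.

U6 stuck-at-0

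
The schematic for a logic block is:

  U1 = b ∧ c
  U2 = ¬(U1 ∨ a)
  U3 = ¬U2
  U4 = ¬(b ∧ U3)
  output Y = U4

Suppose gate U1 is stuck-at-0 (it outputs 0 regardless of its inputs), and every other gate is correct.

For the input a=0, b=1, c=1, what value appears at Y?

1

Propagate with U1 forced: U1=0 [stuck-at-0], U2=1, U3=0, U4=1.
So Y = 1. (Without the fault it would be 0.)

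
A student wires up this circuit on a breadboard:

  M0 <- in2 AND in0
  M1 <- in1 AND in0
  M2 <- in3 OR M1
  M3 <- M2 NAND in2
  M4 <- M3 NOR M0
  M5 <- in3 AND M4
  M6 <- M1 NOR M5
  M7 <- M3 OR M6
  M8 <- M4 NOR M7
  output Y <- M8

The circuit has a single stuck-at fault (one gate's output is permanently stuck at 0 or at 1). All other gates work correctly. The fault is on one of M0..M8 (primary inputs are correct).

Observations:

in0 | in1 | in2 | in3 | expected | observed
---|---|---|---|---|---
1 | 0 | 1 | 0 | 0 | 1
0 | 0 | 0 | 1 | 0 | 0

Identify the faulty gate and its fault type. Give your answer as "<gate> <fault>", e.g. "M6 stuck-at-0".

M1 stuck-at-1

Fault-free values for test 1 (in0=1, in1=0, in2=1, in3=0): M0=1, M1=0, M2=0, M3=1, M4=0, M5=0, M6=1, M7=1, M8=0, giving Y=0. Observed 1.
Test 1: faults giving observed 1 are {M1 stuck-at-1, M7 stuck-at-0, M8 stuck-at-1}.
Test 2 (in0=0, in1=0, in2=0, in3=1): fault-free M0=0, M1=0, M2=1, M3=1, M4=0, M5=0, M6=1, M7=1, M8=0 → 0; observed 0. Eliminates M7 stuck-at-0, M8 stuck-at-1.
Only M1 stuck-at-1 is consistent with every test.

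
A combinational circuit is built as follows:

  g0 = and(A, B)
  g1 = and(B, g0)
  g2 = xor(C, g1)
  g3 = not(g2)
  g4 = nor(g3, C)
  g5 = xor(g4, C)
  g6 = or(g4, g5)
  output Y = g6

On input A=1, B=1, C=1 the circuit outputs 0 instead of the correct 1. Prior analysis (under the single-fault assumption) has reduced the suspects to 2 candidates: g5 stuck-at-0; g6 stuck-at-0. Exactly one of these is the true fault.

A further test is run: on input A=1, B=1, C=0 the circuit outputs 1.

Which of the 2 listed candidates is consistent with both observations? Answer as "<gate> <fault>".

Evaluate each candidate on input A=1, B=1, C=0:
  g5 stuck-at-0: g0=1, g1=1, g2=1, g3=0, g4=1, g5=0 [stuck-at-0], g6=1 → 1 — matches
  g6 stuck-at-0: g0=1, g1=1, g2=1, g3=0, g4=1, g5=1, g6=0 [stuck-at-0] → 0 — eliminated
Only g5 stuck-at-0 reproduces the observed 1.

g5 stuck-at-0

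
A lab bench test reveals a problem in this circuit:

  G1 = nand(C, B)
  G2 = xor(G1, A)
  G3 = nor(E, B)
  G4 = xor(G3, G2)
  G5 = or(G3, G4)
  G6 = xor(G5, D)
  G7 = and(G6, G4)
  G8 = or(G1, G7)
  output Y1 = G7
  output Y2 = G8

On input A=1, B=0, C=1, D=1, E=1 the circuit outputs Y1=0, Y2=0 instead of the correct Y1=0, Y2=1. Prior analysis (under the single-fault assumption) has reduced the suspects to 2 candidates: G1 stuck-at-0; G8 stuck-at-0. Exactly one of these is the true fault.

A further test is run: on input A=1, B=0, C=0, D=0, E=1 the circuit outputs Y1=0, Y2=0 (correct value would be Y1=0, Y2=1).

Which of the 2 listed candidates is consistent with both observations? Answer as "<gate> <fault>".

Evaluate each candidate on input A=1, B=0, C=0, D=0, E=1:
  G1 stuck-at-0: G1=0 [stuck-at-0], G2=1, G3=0, G4=1, G5=1, G6=1, G7=1, G8=1 → Y1=1, Y2=1 — eliminated
  G8 stuck-at-0: G1=1, G2=0, G3=0, G4=0, G5=0, G6=0, G7=0, G8=0 [stuck-at-0] → Y1=0, Y2=0 — matches
Only G8 stuck-at-0 reproduces the observed Y1=0, Y2=0.

G8 stuck-at-0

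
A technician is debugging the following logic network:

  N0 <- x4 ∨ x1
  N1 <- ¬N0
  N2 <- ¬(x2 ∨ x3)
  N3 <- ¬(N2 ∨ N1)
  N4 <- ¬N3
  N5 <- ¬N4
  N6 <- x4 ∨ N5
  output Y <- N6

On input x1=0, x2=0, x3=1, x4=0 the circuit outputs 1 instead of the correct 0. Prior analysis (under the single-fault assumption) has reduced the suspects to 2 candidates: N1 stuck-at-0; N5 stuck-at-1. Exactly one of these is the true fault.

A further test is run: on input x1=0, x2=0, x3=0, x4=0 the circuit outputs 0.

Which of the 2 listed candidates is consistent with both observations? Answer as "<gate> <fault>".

N1 stuck-at-0

Evaluate each candidate on input x1=0, x2=0, x3=0, x4=0:
  N1 stuck-at-0: N0=0, N1=0 [stuck-at-0], N2=1, N3=0, N4=1, N5=0, N6=0 → 0 — matches
  N5 stuck-at-1: N0=0, N1=1, N2=1, N3=0, N4=1, N5=1 [stuck-at-1], N6=1 → 1 — eliminated
Only N1 stuck-at-0 reproduces the observed 0.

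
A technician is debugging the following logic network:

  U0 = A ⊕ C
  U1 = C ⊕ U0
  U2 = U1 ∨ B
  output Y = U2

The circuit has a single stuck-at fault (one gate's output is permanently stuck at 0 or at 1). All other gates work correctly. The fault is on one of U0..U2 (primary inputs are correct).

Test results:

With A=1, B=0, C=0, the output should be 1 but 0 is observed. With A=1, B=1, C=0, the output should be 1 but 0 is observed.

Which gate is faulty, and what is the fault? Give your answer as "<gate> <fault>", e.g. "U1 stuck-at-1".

U2 stuck-at-0

Fault-free values for test 1 (A=1, B=0, C=0): U0=1, U1=1, U2=1, giving Y=1. Observed 0.
Test 1: faults giving observed 0 are {U0 stuck-at-0, U1 stuck-at-0, U2 stuck-at-0}.
Test 2 (A=1, B=1, C=0): fault-free U0=1, U1=1, U2=1 → 1; observed 0. Eliminates U0 stuck-at-0, U1 stuck-at-0.
Only U2 stuck-at-0 is consistent with every test.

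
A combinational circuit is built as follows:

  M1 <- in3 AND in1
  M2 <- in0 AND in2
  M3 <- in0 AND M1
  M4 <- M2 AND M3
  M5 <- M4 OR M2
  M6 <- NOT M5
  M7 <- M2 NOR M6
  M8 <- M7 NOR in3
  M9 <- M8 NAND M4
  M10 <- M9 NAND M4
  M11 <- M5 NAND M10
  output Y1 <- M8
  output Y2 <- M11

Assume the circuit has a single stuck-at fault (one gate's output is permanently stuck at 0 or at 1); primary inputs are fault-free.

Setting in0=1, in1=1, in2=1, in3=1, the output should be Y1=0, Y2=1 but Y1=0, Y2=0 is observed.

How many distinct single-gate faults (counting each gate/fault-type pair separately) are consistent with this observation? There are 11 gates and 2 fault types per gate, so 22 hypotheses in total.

Fault-free: M1=1, M2=1, M3=1, M4=1, M5=1, M6=0, M7=0, M8=0, M9=1, M10=0, M11=1 → Y1=0, Y2=1. Observed Y1=0, Y2=0.
  M1: stuck-at-0 ✓; others ✗
  M2: none of the 2 fault types match ✗
  M3: stuck-at-0 ✓; others ✗
  M4: stuck-at-0 ✓; others ✗
  M5: none of the 2 fault types match ✗
  M6: none of the 2 fault types match ✗
  M7: none of the 2 fault types match ✗
  M8: none of the 2 fault types match ✗
  M9: stuck-at-0 ✓; others ✗
  M10: stuck-at-1 ✓; others ✗
  M11: stuck-at-0 ✓; others ✗
Consistent faults: {M1 stuck-at-0, M3 stuck-at-0, M4 stuck-at-0, M9 stuck-at-0, M10 stuck-at-1, M11 stuck-at-0} — 6 in all.

6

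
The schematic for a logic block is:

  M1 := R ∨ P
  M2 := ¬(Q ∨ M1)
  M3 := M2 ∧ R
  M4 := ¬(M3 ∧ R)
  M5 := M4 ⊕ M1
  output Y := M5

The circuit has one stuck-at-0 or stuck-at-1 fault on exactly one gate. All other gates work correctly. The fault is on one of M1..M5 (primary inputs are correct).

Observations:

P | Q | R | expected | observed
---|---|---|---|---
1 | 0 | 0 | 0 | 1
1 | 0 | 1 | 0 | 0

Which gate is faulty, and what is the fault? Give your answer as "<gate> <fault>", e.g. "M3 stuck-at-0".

M1 stuck-at-0

Fault-free values for test 1 (P=1, Q=0, R=0): M1=1, M2=0, M3=0, M4=1, M5=0, giving Y=0. Observed 1.
Test 1: faults giving observed 1 are {M1 stuck-at-0, M4 stuck-at-0, M5 stuck-at-1}.
Test 2 (P=1, Q=0, R=1): fault-free M1=1, M2=0, M3=0, M4=1, M5=0 → 0; observed 0. Eliminates M4 stuck-at-0, M5 stuck-at-1.
Only M1 stuck-at-0 is consistent with every test.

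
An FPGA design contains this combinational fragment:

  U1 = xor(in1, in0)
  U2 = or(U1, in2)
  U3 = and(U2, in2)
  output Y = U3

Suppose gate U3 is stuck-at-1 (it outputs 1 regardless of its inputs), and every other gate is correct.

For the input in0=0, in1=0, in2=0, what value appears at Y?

1

Propagate with U3 forced: U1=0, U2=0, U3=1 [stuck-at-1].
So Y = 1. (Without the fault it would be 0.)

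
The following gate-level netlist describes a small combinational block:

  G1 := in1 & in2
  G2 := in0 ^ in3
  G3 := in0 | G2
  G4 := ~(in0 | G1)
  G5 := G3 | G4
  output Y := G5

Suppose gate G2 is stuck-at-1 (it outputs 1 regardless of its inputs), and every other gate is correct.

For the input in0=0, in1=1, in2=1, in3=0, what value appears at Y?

Propagate with G2 forced: G1=1, G2=1 [stuck-at-1], G3=1, G4=0, G5=1.
So Y = 1. (Without the fault it would be 0.)

1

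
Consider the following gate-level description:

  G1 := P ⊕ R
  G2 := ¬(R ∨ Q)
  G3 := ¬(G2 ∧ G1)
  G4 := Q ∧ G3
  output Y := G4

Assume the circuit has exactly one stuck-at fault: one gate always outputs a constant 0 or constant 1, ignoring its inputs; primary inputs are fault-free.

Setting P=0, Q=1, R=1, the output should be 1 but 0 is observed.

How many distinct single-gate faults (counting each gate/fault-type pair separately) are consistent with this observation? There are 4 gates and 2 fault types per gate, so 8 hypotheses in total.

Fault-free: G1=1, G2=0, G3=1, G4=1 → 1. Observed 0.
  G1 stuck-at-0: output 1 ✗
  G1 stuck-at-1: output 1 ✗
  G2 stuck-at-0: output 1 ✗
  G2 stuck-at-1: output 0 ✓
  G3 stuck-at-0: output 0 ✓
  G3 stuck-at-1: output 1 ✗
  G4 stuck-at-0: output 0 ✓
  G4 stuck-at-1: output 1 ✗
Consistent faults: {G2 stuck-at-1, G3 stuck-at-0, G4 stuck-at-0} — 3 in all.

3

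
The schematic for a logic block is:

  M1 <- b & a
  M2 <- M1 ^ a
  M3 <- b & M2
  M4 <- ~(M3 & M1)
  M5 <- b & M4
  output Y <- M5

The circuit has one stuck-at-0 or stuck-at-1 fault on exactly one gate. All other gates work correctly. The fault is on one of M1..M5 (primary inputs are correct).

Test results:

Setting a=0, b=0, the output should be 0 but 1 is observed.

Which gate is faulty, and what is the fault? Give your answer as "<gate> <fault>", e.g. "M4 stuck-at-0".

Fault-free values for test 1 (a=0, b=0): M1=0, M2=0, M3=0, M4=1, M5=0, giving Y=0. Observed 1.
Test 1: faults giving observed 1 are {M5 stuck-at-1}.
Only M5 stuck-at-1 is consistent with every test.

M5 stuck-at-1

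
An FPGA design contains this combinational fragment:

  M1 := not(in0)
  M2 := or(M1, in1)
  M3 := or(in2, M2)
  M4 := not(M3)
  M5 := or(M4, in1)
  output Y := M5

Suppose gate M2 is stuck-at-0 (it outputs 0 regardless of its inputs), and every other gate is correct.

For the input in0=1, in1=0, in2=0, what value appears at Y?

1

Propagate with M2 forced: M1=0, M2=0 [stuck-at-0], M3=0, M4=1, M5=1.
So Y = 1. (Same as the fault-free value — the fault is masked on this input.)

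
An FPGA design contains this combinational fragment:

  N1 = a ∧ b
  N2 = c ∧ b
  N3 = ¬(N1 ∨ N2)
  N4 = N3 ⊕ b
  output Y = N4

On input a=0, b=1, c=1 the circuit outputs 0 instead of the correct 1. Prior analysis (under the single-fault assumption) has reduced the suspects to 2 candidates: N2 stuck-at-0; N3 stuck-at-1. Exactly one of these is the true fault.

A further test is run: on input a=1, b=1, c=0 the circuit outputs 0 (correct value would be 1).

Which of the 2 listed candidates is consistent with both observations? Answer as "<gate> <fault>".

Evaluate each candidate on input a=1, b=1, c=0:
  N2 stuck-at-0: N1=1, N2=0 [stuck-at-0], N3=0, N4=1 → 1 — eliminated
  N3 stuck-at-1: N1=1, N2=0, N3=1 [stuck-at-1], N4=0 → 0 — matches
Only N3 stuck-at-1 reproduces the observed 0.

N3 stuck-at-1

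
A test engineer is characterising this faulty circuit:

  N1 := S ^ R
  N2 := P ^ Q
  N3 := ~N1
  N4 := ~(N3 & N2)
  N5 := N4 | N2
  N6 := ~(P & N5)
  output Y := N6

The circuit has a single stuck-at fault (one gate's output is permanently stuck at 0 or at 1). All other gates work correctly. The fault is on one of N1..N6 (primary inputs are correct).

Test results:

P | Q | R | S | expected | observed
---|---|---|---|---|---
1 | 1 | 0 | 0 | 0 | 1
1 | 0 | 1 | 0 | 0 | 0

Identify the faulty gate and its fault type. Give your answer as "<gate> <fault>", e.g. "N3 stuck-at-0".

N4 stuck-at-0

Fault-free values for test 1 (P=1, Q=1, R=0, S=0): N1=0, N2=0, N3=1, N4=1, N5=1, N6=0, giving Y=0. Observed 1.
Test 1: faults giving observed 1 are {N4 stuck-at-0, N5 stuck-at-0, N6 stuck-at-1}.
Test 2 (P=1, Q=0, R=1, S=0): fault-free N1=1, N2=1, N3=0, N4=1, N5=1, N6=0 → 0; observed 0. Eliminates N5 stuck-at-0, N6 stuck-at-1.
Only N4 stuck-at-0 is consistent with every test.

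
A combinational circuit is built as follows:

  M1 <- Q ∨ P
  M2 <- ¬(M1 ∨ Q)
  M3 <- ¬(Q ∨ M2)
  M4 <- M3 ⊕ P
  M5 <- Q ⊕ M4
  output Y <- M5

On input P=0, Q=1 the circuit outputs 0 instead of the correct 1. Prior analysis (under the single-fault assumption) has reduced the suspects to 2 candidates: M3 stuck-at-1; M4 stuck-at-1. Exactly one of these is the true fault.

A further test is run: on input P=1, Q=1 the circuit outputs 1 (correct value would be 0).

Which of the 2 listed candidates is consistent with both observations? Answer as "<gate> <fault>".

M3 stuck-at-1

Evaluate each candidate on input P=1, Q=1:
  M3 stuck-at-1: M1=1, M2=0, M3=1 [stuck-at-1], M4=0, M5=1 → 1 — matches
  M4 stuck-at-1: M1=1, M2=0, M3=0, M4=1 [stuck-at-1], M5=0 → 0 — eliminated
Only M3 stuck-at-1 reproduces the observed 1.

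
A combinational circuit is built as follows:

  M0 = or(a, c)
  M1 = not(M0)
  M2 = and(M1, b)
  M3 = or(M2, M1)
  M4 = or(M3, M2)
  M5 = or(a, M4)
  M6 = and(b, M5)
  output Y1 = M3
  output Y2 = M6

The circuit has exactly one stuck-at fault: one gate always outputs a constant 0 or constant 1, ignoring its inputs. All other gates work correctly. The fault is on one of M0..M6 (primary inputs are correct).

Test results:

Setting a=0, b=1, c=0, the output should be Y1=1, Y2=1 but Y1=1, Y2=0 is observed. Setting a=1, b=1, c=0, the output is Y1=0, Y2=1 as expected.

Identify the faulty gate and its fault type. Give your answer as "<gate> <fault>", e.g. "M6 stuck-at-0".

Fault-free values for test 1 (a=0, b=1, c=0): M0=0, M1=1, M2=1, M3=1, M4=1, M5=1, M6=1, giving Y1=1, Y2=1. Observed Y1=1, Y2=0.
Test 1: faults giving observed Y1=1, Y2=0 are {M4 stuck-at-0, M5 stuck-at-0, M6 stuck-at-0}.
Test 2 (a=1, b=1, c=0): fault-free M0=1, M1=0, M2=0, M3=0, M4=0, M5=1, M6=1 → Y1=0, Y2=1; observed Y1=0, Y2=1. Eliminates M5 stuck-at-0, M6 stuck-at-0.
Only M4 stuck-at-0 is consistent with every test.

M4 stuck-at-0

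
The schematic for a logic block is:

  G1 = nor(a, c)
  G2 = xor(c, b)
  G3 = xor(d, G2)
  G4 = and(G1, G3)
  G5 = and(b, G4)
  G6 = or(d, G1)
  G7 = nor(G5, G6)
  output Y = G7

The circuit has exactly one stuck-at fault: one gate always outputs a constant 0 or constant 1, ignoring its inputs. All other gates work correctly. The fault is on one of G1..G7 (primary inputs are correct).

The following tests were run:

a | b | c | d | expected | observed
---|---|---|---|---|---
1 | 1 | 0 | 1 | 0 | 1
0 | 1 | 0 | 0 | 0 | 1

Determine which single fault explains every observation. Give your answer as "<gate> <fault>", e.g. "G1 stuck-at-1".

Fault-free values for test 1 (a=1, b=1, c=0, d=1): G1=0, G2=1, G3=0, G4=0, G5=0, G6=1, G7=0, giving Y=0. Observed 1.
Test 1: faults giving observed 1 are {G6 stuck-at-0, G7 stuck-at-1}.
Test 2 (a=0, b=1, c=0, d=0): fault-free G1=1, G2=1, G3=1, G4=1, G5=1, G6=1, G7=0 → 0; observed 1. Eliminates G6 stuck-at-0.
Only G7 stuck-at-1 is consistent with every test.

G7 stuck-at-1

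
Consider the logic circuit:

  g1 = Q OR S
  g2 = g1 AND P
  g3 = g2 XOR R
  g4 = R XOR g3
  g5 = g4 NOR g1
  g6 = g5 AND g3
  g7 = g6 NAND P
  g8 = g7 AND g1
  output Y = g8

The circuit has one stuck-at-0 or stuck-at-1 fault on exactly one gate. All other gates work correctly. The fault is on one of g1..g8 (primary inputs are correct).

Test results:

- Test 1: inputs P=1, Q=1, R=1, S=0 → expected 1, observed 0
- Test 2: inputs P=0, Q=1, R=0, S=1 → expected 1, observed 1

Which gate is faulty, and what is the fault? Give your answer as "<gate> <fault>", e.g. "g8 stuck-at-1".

Fault-free values for test 1 (P=1, Q=1, R=1, S=0): g1=1, g2=1, g3=0, g4=1, g5=0, g6=0, g7=1, g8=1, giving Y=1. Observed 0.
Test 1: faults giving observed 0 are {g1 stuck-at-0, g6 stuck-at-1, g7 stuck-at-0, g8 stuck-at-0}.
Test 2 (P=0, Q=1, R=0, S=1): fault-free g1=1, g2=0, g3=0, g4=0, g5=0, g6=0, g7=1, g8=1 → 1; observed 1. Eliminates g1 stuck-at-0, g7 stuck-at-0, g8 stuck-at-0.
Only g6 stuck-at-1 is consistent with every test.

g6 stuck-at-1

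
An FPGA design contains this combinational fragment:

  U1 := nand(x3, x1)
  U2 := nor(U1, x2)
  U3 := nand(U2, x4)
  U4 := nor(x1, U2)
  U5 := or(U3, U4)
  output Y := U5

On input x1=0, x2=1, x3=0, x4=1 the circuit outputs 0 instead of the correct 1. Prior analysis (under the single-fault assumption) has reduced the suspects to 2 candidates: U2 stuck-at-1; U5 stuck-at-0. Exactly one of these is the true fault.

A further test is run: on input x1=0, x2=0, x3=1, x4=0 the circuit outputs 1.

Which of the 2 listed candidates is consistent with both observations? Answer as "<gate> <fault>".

Evaluate each candidate on input x1=0, x2=0, x3=1, x4=0:
  U2 stuck-at-1: U1=1, U2=1 [stuck-at-1], U3=1, U4=0, U5=1 → 1 — matches
  U5 stuck-at-0: U1=1, U2=0, U3=1, U4=1, U5=0 [stuck-at-0] → 0 — eliminated
Only U2 stuck-at-1 reproduces the observed 1.

U2 stuck-at-1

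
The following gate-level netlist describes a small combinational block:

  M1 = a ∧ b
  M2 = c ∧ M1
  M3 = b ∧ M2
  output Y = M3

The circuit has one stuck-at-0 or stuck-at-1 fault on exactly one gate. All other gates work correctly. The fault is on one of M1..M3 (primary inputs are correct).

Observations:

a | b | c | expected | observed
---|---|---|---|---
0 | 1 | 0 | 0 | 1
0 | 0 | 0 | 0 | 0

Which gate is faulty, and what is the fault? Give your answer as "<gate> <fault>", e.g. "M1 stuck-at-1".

Fault-free values for test 1 (a=0, b=1, c=0): M1=0, M2=0, M3=0, giving Y=0. Observed 1.
Test 1: faults giving observed 1 are {M2 stuck-at-1, M3 stuck-at-1}.
Test 2 (a=0, b=0, c=0): fault-free M1=0, M2=0, M3=0 → 0; observed 0. Eliminates M3 stuck-at-1.
Only M2 stuck-at-1 is consistent with every test.

M2 stuck-at-1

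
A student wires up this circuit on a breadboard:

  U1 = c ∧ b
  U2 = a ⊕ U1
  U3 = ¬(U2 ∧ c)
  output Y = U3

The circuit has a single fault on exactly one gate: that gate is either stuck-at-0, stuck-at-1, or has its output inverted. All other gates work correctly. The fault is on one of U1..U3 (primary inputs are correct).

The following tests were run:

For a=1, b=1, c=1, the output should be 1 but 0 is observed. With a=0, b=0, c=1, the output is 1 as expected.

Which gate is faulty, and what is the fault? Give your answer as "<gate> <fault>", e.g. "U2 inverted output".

Fault-free values for test 1 (a=1, b=1, c=1): U1=1, U2=0, U3=1, giving Y=1. Observed 0.
Test 1: faults giving observed 0 are {U1 stuck-at-0, U1 inverted output, U2 stuck-at-1, U2 inverted output, U3 stuck-at-0, U3 inverted output}.
Test 2 (a=0, b=0, c=1): fault-free U1=0, U2=0, U3=1 → 1; observed 1. Eliminates U1 inverted output, U2 stuck-at-1, U2 inverted output, U3 stuck-at-0, U3 inverted output.
Only U1 stuck-at-0 is consistent with every test.

U1 stuck-at-0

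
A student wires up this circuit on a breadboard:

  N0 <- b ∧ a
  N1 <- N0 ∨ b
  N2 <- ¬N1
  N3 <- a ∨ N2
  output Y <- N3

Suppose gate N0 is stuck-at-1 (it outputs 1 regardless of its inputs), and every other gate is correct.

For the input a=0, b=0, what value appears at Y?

0

Propagate with N0 forced: N0=1 [stuck-at-1], N1=1, N2=0, N3=0.
So Y = 0. (Without the fault it would be 1.)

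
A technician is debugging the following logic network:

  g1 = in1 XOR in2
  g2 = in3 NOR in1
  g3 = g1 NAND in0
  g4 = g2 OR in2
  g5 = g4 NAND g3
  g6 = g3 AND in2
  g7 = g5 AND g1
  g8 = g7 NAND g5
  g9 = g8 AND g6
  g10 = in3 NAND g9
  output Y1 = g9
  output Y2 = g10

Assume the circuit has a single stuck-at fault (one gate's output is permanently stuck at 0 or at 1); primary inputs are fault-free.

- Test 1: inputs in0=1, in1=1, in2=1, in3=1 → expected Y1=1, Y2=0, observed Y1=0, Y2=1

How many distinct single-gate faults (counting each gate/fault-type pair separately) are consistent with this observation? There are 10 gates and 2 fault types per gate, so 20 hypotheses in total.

5

Fault-free: g1=0, g2=0, g3=1, g4=1, g5=0, g6=1, g7=0, g8=1, g9=1, g10=0 → Y1=1, Y2=0. Observed Y1=0, Y2=1.
  g1: stuck-at-1 ✓; others ✗
  g2: none of the 2 fault types match ✗
  g3: stuck-at-0 ✓; others ✗
  g4: none of the 2 fault types match ✗
  g5: none of the 2 fault types match ✗
  g6: stuck-at-0 ✓; others ✗
  g7: none of the 2 fault types match ✗
  g8: stuck-at-0 ✓; others ✗
  g9: stuck-at-0 ✓; others ✗
  g10: none of the 2 fault types match ✗
Consistent faults: {g1 stuck-at-1, g3 stuck-at-0, g6 stuck-at-0, g8 stuck-at-0, g9 stuck-at-0} — 5 in all.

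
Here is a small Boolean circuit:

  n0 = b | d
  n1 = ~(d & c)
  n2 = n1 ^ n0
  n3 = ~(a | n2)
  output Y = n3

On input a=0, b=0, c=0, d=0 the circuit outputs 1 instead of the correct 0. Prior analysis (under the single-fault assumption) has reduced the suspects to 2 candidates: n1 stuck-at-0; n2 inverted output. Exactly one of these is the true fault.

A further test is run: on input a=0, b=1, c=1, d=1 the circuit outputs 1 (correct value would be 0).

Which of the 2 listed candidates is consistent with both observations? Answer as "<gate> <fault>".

Evaluate each candidate on input a=0, b=1, c=1, d=1:
  n1 stuck-at-0: n0=1, n1=0 [stuck-at-0], n2=1, n3=0 → 0 — eliminated
  n2 inverted output: n0=1, n1=0, n2=0 [inverted output], n3=1 → 1 — matches
Only n2 inverted output reproduces the observed 1.

n2 inverted output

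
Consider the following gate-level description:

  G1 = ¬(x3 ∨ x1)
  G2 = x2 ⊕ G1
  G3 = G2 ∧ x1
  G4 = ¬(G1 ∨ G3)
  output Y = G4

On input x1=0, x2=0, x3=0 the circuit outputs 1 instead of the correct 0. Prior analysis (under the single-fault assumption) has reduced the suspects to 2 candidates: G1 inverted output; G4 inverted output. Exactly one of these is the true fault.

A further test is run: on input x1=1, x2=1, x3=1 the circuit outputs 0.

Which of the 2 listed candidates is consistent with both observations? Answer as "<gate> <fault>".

Evaluate each candidate on input x1=1, x2=1, x3=1:
  G1 inverted output: G1=1 [inverted output], G2=0, G3=0, G4=0 → 0 — matches
  G4 inverted output: G1=0, G2=1, G3=1, G4=1 [inverted output] → 1 — eliminated
Only G1 inverted output reproduces the observed 0.

G1 inverted output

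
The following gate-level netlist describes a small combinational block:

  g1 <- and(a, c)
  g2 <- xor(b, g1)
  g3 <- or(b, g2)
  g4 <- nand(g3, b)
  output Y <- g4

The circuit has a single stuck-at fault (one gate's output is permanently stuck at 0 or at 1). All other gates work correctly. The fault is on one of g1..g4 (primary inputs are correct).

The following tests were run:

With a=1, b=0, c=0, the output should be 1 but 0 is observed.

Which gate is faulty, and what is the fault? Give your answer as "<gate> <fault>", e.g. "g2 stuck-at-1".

g4 stuck-at-0

Fault-free values for test 1 (a=1, b=0, c=0): g1=0, g2=0, g3=0, g4=1, giving Y=1. Observed 0.
Test 1: faults giving observed 0 are {g4 stuck-at-0}.
Only g4 stuck-at-0 is consistent with every test.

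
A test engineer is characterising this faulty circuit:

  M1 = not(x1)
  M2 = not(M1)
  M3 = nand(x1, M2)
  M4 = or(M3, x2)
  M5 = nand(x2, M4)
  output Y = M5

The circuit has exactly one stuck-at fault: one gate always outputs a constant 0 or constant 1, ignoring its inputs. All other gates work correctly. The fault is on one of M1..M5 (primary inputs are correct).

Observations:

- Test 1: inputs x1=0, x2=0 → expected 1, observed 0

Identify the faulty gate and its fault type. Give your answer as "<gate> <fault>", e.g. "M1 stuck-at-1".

M5 stuck-at-0

Fault-free values for test 1 (x1=0, x2=0): M1=1, M2=0, M3=1, M4=1, M5=1, giving Y=1. Observed 0.
Test 1: faults giving observed 0 are {M5 stuck-at-0}.
Only M5 stuck-at-0 is consistent with every test.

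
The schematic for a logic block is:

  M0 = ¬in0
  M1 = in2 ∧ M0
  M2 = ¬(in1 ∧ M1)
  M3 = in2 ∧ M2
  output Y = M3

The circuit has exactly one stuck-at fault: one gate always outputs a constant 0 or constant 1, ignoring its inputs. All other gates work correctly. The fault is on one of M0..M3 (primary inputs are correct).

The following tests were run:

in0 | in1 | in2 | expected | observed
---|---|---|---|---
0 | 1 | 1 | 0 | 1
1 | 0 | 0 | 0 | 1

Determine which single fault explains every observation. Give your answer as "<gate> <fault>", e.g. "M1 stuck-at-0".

Fault-free values for test 1 (in0=0, in1=1, in2=1): M0=1, M1=1, M2=0, M3=0, giving Y=0. Observed 1.
Test 1: faults giving observed 1 are {M0 stuck-at-0, M1 stuck-at-0, M2 stuck-at-1, M3 stuck-at-1}.
Test 2 (in0=1, in1=0, in2=0): fault-free M0=0, M1=0, M2=1, M3=0 → 0; observed 1. Eliminates M0 stuck-at-0, M1 stuck-at-0, M2 stuck-at-1.
Only M3 stuck-at-1 is consistent with every test.

M3 stuck-at-1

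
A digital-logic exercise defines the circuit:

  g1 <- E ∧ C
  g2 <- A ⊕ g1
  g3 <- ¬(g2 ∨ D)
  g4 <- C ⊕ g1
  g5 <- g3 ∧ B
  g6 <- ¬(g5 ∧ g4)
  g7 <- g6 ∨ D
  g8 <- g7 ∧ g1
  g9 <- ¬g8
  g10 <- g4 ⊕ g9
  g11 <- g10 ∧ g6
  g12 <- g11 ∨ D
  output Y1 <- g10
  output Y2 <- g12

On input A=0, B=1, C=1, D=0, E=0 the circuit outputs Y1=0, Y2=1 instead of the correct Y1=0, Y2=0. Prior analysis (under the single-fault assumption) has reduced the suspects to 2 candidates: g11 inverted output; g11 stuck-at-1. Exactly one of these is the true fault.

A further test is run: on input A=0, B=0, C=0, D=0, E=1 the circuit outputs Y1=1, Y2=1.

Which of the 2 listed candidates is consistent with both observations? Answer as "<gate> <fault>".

g11 stuck-at-1

Evaluate each candidate on input A=0, B=0, C=0, D=0, E=1:
  g11 inverted output: g1=0, g2=0, g3=1, g4=0, g5=0, g6=1, g7=1, g8=0, g9=1, g10=1, g11=0 [inverted output], g12=0 → Y1=1, Y2=0 — eliminated
  g11 stuck-at-1: g1=0, g2=0, g3=1, g4=0, g5=0, g6=1, g7=1, g8=0, g9=1, g10=1, g11=1 [stuck-at-1], g12=1 → Y1=1, Y2=1 — matches
Only g11 stuck-at-1 reproduces the observed Y1=1, Y2=1.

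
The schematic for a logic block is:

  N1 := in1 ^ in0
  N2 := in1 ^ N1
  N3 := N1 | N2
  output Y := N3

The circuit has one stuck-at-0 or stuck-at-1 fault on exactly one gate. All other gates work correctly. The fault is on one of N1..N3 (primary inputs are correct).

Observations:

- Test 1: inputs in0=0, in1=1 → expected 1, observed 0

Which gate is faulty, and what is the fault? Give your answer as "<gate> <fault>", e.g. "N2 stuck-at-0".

N3 stuck-at-0

Fault-free values for test 1 (in0=0, in1=1): N1=1, N2=0, N3=1, giving Y=1. Observed 0.
Test 1: faults giving observed 0 are {N3 stuck-at-0}.
Only N3 stuck-at-0 is consistent with every test.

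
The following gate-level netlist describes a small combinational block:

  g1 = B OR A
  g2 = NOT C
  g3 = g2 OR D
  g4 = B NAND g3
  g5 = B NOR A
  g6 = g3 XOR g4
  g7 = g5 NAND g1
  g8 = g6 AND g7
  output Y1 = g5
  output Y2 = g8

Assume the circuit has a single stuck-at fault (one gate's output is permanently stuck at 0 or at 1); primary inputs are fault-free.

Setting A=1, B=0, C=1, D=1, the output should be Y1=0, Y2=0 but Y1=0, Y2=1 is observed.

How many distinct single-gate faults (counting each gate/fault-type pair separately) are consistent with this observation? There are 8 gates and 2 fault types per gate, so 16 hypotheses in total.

Fault-free: g1=1, g2=0, g3=1, g4=1, g5=0, g6=0, g7=1, g8=0 → Y1=0, Y2=0. Observed Y1=0, Y2=1.
  g1: none of the 2 fault types match ✗
  g2: none of the 2 fault types match ✗
  g3: stuck-at-0 ✓; others ✗
  g4: stuck-at-0 ✓; others ✗
  g5: none of the 2 fault types match ✗
  g6: stuck-at-1 ✓; others ✗
  g7: none of the 2 fault types match ✗
  g8: stuck-at-1 ✓; others ✗
Consistent faults: {g3 stuck-at-0, g4 stuck-at-0, g6 stuck-at-1, g8 stuck-at-1} — 4 in all.

4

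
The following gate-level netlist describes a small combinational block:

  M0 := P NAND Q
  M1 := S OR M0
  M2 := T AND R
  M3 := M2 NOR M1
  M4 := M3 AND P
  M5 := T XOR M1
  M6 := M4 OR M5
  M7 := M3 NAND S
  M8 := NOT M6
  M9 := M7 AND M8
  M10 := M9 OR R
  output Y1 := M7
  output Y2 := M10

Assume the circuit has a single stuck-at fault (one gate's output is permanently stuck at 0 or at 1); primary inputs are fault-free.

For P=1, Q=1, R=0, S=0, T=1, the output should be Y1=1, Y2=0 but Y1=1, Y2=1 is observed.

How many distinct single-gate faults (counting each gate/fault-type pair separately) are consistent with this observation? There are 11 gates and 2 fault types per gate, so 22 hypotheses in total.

6

Fault-free: M0=0, M1=0, M2=0, M3=1, M4=1, M5=1, M6=1, M7=1, M8=0, M9=0, M10=0 → Y1=1, Y2=0. Observed Y1=1, Y2=1.
  M0: stuck-at-1 ✓; others ✗
  M1: stuck-at-1 ✓; others ✗
  M2: none of the 2 fault types match ✗
  M3: none of the 2 fault types match ✗
  M4: none of the 2 fault types match ✗
  M5: none of the 2 fault types match ✗
  M6: stuck-at-0 ✓; others ✗
  M7: none of the 2 fault types match ✗
  M8: stuck-at-1 ✓; others ✗
  M9: stuck-at-1 ✓; others ✗
  M10: stuck-at-1 ✓; others ✗
Consistent faults: {M0 stuck-at-1, M1 stuck-at-1, M6 stuck-at-0, M8 stuck-at-1, M9 stuck-at-1, M10 stuck-at-1} — 6 in all.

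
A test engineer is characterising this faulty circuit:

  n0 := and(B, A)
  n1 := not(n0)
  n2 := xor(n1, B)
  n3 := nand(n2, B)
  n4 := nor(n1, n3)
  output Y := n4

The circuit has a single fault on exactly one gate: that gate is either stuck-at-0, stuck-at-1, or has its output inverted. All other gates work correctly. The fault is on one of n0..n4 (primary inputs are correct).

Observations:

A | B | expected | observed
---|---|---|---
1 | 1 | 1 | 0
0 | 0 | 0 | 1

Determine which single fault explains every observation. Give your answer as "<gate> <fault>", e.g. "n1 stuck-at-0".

Fault-free values for test 1 (A=1, B=1): n0=1, n1=0, n2=1, n3=0, n4=1, giving Y=1. Observed 0.
Test 1: faults giving observed 0 are {n0 stuck-at-0, n0 inverted output, n1 stuck-at-1, n1 inverted output, n2 stuck-at-0, n2 inverted output, n3 stuck-at-1, n3 inverted output, n4 stuck-at-0, n4 inverted output}.
Test 2 (A=0, B=0): fault-free n0=0, n1=1, n2=1, n3=1, n4=0 → 0; observed 1. Eliminates n0 stuck-at-0, n0 inverted output, n1 stuck-at-1, n1 inverted output, n2 stuck-at-0, n2 inverted output, n3 stuck-at-1, n3 inverted output, n4 stuck-at-0.
Only n4 inverted output is consistent with every test.

n4 inverted output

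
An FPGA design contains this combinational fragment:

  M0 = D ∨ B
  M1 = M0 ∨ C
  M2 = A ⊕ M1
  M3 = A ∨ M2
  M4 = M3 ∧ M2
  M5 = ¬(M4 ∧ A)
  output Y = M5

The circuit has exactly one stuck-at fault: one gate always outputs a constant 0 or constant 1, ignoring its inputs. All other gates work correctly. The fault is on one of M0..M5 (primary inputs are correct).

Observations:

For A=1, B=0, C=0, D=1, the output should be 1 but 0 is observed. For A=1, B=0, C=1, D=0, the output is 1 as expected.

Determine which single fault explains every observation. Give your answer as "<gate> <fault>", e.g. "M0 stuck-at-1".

Fault-free values for test 1 (A=1, B=0, C=0, D=1): M0=1, M1=1, M2=0, M3=1, M4=0, M5=1, giving Y=1. Observed 0.
Test 1: faults giving observed 0 are {M0 stuck-at-0, M1 stuck-at-0, M2 stuck-at-1, M4 stuck-at-1, M5 stuck-at-0}.
Test 2 (A=1, B=0, C=1, D=0): fault-free M0=0, M1=1, M2=0, M3=1, M4=0, M5=1 → 1; observed 1. Eliminates M1 stuck-at-0, M2 stuck-at-1, M4 stuck-at-1, M5 stuck-at-0.
Only M0 stuck-at-0 is consistent with every test.

M0 stuck-at-0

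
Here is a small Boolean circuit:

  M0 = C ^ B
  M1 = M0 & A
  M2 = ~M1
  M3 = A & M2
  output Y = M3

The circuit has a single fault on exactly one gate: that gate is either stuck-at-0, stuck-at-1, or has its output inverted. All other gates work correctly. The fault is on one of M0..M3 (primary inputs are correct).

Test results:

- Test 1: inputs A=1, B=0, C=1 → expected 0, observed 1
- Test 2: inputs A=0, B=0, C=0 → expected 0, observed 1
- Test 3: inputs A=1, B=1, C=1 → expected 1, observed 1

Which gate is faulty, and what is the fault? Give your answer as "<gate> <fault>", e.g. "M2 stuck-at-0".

Fault-free values for test 1 (A=1, B=0, C=1): M0=1, M1=1, M2=0, M3=0, giving Y=0. Observed 1.
Test 1: faults giving observed 1 are {M0 stuck-at-0, M0 inverted output, M1 stuck-at-0, M1 inverted output, M2 stuck-at-1, M2 inverted output, M3 stuck-at-1, M3 inverted output}.
Test 2 (A=0, B=0, C=0): fault-free M0=0, M1=0, M2=1, M3=0 → 0; observed 1. Eliminates M0 stuck-at-0, M0 inverted output, M1 stuck-at-0, M1 inverted output, M2 stuck-at-1, M2 inverted output.
Test 3 (A=1, B=1, C=1): fault-free M0=0, M1=0, M2=1, M3=1 → 1; observed 1. Eliminates M3 inverted output.
Only M3 stuck-at-1 is consistent with every test.

M3 stuck-at-1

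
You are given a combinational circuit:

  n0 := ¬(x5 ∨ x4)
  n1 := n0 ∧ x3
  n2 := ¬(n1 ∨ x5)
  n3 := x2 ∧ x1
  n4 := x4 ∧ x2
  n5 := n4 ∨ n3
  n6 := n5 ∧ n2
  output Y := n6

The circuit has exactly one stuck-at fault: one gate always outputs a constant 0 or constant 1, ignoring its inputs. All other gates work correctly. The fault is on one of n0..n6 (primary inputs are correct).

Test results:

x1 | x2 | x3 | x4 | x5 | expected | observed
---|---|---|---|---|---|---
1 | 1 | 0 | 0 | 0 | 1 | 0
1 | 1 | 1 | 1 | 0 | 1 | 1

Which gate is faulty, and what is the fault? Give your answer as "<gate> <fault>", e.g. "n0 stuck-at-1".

Fault-free values for test 1 (x1=1, x2=1, x3=0, x4=0, x5=0): n0=1, n1=0, n2=1, n3=1, n4=0, n5=1, n6=1, giving Y=1. Observed 0.
Test 1: faults giving observed 0 are {n1 stuck-at-1, n2 stuck-at-0, n3 stuck-at-0, n5 stuck-at-0, n6 stuck-at-0}.
Test 2 (x1=1, x2=1, x3=1, x4=1, x5=0): fault-free n0=0, n1=0, n2=1, n3=1, n4=1, n5=1, n6=1 → 1; observed 1. Eliminates n1 stuck-at-1, n2 stuck-at-0, n5 stuck-at-0, n6 stuck-at-0.
Only n3 stuck-at-0 is consistent with every test.

n3 stuck-at-0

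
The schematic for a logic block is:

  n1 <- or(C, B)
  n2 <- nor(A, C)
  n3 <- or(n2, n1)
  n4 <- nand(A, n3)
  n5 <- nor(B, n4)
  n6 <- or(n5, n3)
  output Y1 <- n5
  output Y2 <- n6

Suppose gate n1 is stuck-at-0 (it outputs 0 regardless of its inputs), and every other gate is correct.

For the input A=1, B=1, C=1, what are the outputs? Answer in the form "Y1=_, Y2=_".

Propagate with n1 forced: n1=0 [stuck-at-0], n2=0, n3=0, n4=1, n5=0, n6=0.
So the outputs are Y1=0, Y2=0. (Without the fault they would be Y1=0, Y2=1.)

Y1=0, Y2=0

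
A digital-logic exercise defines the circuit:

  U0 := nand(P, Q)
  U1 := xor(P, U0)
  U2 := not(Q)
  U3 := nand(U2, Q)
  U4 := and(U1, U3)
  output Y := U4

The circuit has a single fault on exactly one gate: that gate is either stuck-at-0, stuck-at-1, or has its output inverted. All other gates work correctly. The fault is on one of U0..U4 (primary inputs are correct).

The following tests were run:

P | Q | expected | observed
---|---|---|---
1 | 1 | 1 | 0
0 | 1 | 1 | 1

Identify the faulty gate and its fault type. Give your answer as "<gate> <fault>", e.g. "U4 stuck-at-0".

Fault-free values for test 1 (P=1, Q=1): U0=0, U1=1, U2=0, U3=1, U4=1, giving Y=1. Observed 0.
Test 1: faults giving observed 0 are {U0 stuck-at-1, U0 inverted output, U1 stuck-at-0, U1 inverted output, U2 stuck-at-1, U2 inverted output, U3 stuck-at-0, U3 inverted output, U4 stuck-at-0, U4 inverted output}.
Test 2 (P=0, Q=1): fault-free U0=1, U1=1, U2=0, U3=1, U4=1 → 1; observed 1. Eliminates U0 inverted output, U1 stuck-at-0, U1 inverted output, U2 stuck-at-1, U2 inverted output, U3 stuck-at-0, U3 inverted output, U4 stuck-at-0, U4 inverted output.
Only U0 stuck-at-1 is consistent with every test.

U0 stuck-at-1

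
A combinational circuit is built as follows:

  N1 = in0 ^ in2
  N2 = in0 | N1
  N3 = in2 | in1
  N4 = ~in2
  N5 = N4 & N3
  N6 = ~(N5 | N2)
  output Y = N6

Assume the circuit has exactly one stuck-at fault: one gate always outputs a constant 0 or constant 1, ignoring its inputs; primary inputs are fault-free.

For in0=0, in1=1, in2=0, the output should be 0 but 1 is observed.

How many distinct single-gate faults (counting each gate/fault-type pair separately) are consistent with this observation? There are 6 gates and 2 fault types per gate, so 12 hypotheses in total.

4

Fault-free: N1=0, N2=0, N3=1, N4=1, N5=1, N6=0 → 0. Observed 1.
  N1 stuck-at-0: output 0 ✗
  N1 stuck-at-1: output 0 ✗
  N2 stuck-at-0: output 0 ✗
  N2 stuck-at-1: output 0 ✗
  N3 stuck-at-0: output 1 ✓
  N3 stuck-at-1: output 0 ✗
  N4 stuck-at-0: output 1 ✓
  N4 stuck-at-1: output 0 ✗
  N5 stuck-at-0: output 1 ✓
  N5 stuck-at-1: output 0 ✗
  N6 stuck-at-0: output 0 ✗
  N6 stuck-at-1: output 1 ✓
Consistent faults: {N3 stuck-at-0, N4 stuck-at-0, N5 stuck-at-0, N6 stuck-at-1} — 4 in all.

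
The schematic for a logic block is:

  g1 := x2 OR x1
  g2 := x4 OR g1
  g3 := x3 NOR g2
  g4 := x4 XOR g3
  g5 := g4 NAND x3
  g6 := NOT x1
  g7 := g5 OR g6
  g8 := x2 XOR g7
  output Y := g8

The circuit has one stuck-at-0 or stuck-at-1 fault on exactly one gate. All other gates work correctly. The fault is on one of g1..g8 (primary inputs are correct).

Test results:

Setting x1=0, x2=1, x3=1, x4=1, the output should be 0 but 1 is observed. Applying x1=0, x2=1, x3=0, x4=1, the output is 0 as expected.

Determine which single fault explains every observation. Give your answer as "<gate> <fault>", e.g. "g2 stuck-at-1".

Fault-free values for test 1 (x1=0, x2=1, x3=1, x4=1): g1=1, g2=1, g3=0, g4=1, g5=0, g6=1, g7=1, g8=0, giving Y=0. Observed 1.
Test 1: faults giving observed 1 are {g6 stuck-at-0, g7 stuck-at-0, g8 stuck-at-1}.
Test 2 (x1=0, x2=1, x3=0, x4=1): fault-free g1=1, g2=1, g3=0, g4=1, g5=1, g6=1, g7=1, g8=0 → 0; observed 0. Eliminates g7 stuck-at-0, g8 stuck-at-1.
Only g6 stuck-at-0 is consistent with every test.

g6 stuck-at-0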